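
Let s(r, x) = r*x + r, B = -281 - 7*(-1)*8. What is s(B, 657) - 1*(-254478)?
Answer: 106428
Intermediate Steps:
B = -225 (B = -281 + 7*8 = -281 + 56 = -225)
s(r, x) = r + r*x
s(B, 657) - 1*(-254478) = -225*(1 + 657) - 1*(-254478) = -225*658 + 254478 = -148050 + 254478 = 106428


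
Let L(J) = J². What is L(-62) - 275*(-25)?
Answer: 10719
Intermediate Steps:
L(-62) - 275*(-25) = (-62)² - 275*(-25) = 3844 + 6875 = 10719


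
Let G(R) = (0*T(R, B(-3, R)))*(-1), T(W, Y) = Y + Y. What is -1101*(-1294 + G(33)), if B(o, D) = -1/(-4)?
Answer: 1424694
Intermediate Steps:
B(o, D) = 1/4 (B(o, D) = -1*(-1/4) = 1/4)
T(W, Y) = 2*Y
G(R) = 0 (G(R) = (0*(2*(1/4)))*(-1) = (0*(1/2))*(-1) = 0*(-1) = 0)
-1101*(-1294 + G(33)) = -1101*(-1294 + 0) = -1101*(-1294) = 1424694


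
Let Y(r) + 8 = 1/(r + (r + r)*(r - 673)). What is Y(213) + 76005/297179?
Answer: -450497728148/58171897713 ≈ -7.7442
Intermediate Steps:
Y(r) = -8 + 1/(r + 2*r*(-673 + r)) (Y(r) = -8 + 1/(r + (r + r)*(r - 673)) = -8 + 1/(r + (2*r)*(-673 + r)) = -8 + 1/(r + 2*r*(-673 + r)))
Y(213) + 76005/297179 = (1 - 16*213**2 + 10760*213)/(213*(-1345 + 2*213)) + 76005/297179 = (1 - 16*45369 + 2291880)/(213*(-1345 + 426)) + 76005*(1/297179) = (1/213)*(1 - 725904 + 2291880)/(-919) + 76005/297179 = (1/213)*(-1/919)*1565977 + 76005/297179 = -1565977/195747 + 76005/297179 = -450497728148/58171897713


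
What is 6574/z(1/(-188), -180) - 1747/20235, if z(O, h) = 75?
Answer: 2953197/33725 ≈ 87.567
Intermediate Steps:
6574/z(1/(-188), -180) - 1747/20235 = 6574/75 - 1747/20235 = 2953197/33725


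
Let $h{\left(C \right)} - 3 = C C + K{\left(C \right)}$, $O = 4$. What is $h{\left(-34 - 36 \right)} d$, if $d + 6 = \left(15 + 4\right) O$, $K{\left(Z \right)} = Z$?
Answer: $338310$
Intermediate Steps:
$h{\left(C \right)} = 3 + C + C^{2}$ ($h{\left(C \right)} = 3 + \left(C C + C\right) = 3 + \left(C^{2} + C\right) = 3 + \left(C + C^{2}\right) = 3 + C + C^{2}$)
$d = 70$ ($d = -6 + \left(15 + 4\right) 4 = -6 + 19 \cdot 4 = -6 + 76 = 70$)
$h{\left(-34 - 36 \right)} d = \left(3 - 70 + \left(-34 - 36\right)^{2}\right) 70 = \left(3 - 70 + \left(-70\right)^{2}\right) 70 = \left(3 - 70 + 4900\right) 70 = 4833 \cdot 70 = 338310$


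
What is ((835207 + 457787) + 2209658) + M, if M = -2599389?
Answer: 903263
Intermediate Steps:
((835207 + 457787) + 2209658) + M = ((835207 + 457787) + 2209658) - 2599389 = (1292994 + 2209658) - 2599389 = 3502652 - 2599389 = 903263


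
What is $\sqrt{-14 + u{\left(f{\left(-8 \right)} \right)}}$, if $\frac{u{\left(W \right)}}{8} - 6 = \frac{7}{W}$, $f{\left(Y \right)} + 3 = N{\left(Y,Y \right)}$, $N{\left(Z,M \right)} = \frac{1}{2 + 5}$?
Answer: $\frac{6 \sqrt{10}}{5} \approx 3.7947$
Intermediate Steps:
$N{\left(Z,M \right)} = \frac{1}{7}$
$f{\left(Y \right)} = - \frac{20}{7}$ ($f{\left(Y \right)} = -3 + \frac{1}{7} = - \frac{20}{7}$)
$u{\left(W \right)} = 48 + \frac{56}{W}$ ($u{\left(W \right)} = 48 + 8 \frac{7}{W} = 48 + \frac{56}{W}$)
$\sqrt{-14 + u{\left(f{\left(-8 \right)} \right)}} = \sqrt{-14 + \left(48 + \frac{56}{- \frac{20}{7}}\right)} = \sqrt{-14 + \left(48 + 56 \left(- \frac{7}{20}\right)\right)} = \sqrt{-14 + \left(48 - \frac{98}{5}\right)} = \sqrt{-14 + \frac{142}{5}} = \sqrt{\frac{72}{5}} = \frac{6 \sqrt{10}}{5}$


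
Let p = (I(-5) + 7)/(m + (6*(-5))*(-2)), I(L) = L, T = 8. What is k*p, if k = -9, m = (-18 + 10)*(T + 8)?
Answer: 9/34 ≈ 0.26471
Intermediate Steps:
m = -128 (m = (-18 + 10)*(8 + 8) = -8*16 = -128)
p = -1/34 (p = (-5 + 7)/(-128 + (6*(-5))*(-2)) = 2/(-128 - 30*(-2)) = 2/(-128 + 60) = 2/(-68) = 2*(-1/68) = -1/34 ≈ -0.029412)
k*p = -9*(-1/34) = 9/34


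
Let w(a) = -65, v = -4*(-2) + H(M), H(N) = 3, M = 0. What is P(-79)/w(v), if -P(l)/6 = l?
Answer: -474/65 ≈ -7.2923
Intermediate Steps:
P(l) = -6*l
v = 11 (v = -4*(-2) + 3 = 8 + 3 = 11)
P(-79)/w(v) = -6*(-79)/(-65) = 474*(-1/65) = -474/65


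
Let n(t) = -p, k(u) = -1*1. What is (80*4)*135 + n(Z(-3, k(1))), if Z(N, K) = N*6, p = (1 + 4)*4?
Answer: 43180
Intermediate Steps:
k(u) = -1
p = 20 (p = 5*4 = 20)
Z(N, K) = 6*N
n(t) = -20 (n(t) = -1*20 = -20)
(80*4)*135 + n(Z(-3, k(1))) = (80*4)*135 - 20 = 320*135 - 20 = 43200 - 20 = 43180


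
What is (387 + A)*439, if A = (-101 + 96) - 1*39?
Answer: 150577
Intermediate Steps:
A = -44 (A = -5 - 39 = -44)
(387 + A)*439 = (387 - 44)*439 = 343*439 = 150577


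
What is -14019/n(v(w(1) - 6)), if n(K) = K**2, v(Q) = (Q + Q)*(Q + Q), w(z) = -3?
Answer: -4673/34992 ≈ -0.13354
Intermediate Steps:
v(Q) = 4*Q**2 (v(Q) = (2*Q)*(2*Q) = 4*Q**2)
-14019/n(v(w(1) - 6)) = -14019*1/(16*(-3 - 6)**4) = -14019/((4*(-9)**2)**2) = -14019/((4*81)**2) = -14019/(324**2) = -14019/104976 = -14019*1/104976 = -4673/34992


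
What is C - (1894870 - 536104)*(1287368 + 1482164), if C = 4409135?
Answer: -3763141508377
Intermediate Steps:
C - (1894870 - 536104)*(1287368 + 1482164) = 4409135 - (1894870 - 536104)*(1287368 + 1482164) = 4409135 - 1358766*2769532 = 4409135 - 1*3763145917512 = 4409135 - 3763145917512 = -3763141508377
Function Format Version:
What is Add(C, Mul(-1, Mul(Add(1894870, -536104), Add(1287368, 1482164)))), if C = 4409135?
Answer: -3763141508377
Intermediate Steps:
Add(C, Mul(-1, Mul(Add(1894870, -536104), Add(1287368, 1482164)))) = Add(4409135, Mul(-1, Mul(Add(1894870, -536104), Add(1287368, 1482164)))) = Add(4409135, Mul(-1, Mul(1358766, 2769532))) = Add(4409135, Mul(-1, 3763145917512)) = Add(4409135, -3763145917512) = -3763141508377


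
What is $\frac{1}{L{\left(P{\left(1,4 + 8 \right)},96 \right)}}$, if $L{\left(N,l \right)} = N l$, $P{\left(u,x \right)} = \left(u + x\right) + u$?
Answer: $\frac{1}{1344} \approx 0.00074405$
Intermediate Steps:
$P{\left(u,x \right)} = x + 2 u$
$\frac{1}{L{\left(P{\left(1,4 + 8 \right)},96 \right)}} = \frac{1}{\left(\left(4 + 8\right) + 2 \cdot 1\right) 96} = \frac{1}{\left(12 + 2\right) 96} = \frac{1}{14 \cdot 96} = \frac{1}{1344}$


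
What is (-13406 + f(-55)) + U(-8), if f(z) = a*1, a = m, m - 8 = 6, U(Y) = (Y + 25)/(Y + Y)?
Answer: -214289/16 ≈ -13393.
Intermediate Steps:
U(Y) = (25 + Y)/(2*Y) (U(Y) = (25 + Y)/((2*Y)) = (25 + Y)*(1/(2*Y)) = (25 + Y)/(2*Y))
m = 14 (m = 8 + 6 = 14)
a = 14
f(z) = 14 (f(z) = 14*1 = 14)
(-13406 + f(-55)) + U(-8) = (-13406 + 14) + (½)*(25 - 8)/(-8) = -13392 + (½)*(-⅛)*17 = -13392 - 17/16 = -214289/16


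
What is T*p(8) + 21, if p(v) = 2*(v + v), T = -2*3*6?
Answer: -1131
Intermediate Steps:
T = -36 (T = -6*6 = -36)
p(v) = 4*v (p(v) = 2*(2*v) = 4*v)
T*p(8) + 21 = -144*8 + 21 = -36*32 + 21 = -1152 + 21 = -1131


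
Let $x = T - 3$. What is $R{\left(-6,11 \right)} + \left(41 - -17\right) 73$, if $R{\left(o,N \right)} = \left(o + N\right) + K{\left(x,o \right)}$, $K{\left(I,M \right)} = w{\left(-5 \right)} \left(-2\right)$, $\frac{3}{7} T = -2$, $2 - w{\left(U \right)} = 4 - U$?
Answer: $4253$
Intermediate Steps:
$w{\left(U \right)} = -2 + U$ ($w{\left(U \right)} = 2 - \left(4 - U\right) = 2 + \left(-4 + U\right) = -2 + U$)
$T = - \frac{14}{3}$ ($T = \frac{7}{3} \left(-2\right) = - \frac{14}{3} \approx -4.6667$)
$x = - \frac{23}{3}$ ($x = - \frac{14}{3} - 3 = - \frac{23}{3} \approx -7.6667$)
$K{\left(I,M \right)} = 14$ ($K{\left(I,M \right)} = \left(-2 - 5\right) \left(-2\right) = \left(-7\right) \left(-2\right) = 14$)
$R{\left(o,N \right)} = 14 + N + o$ ($R{\left(o,N \right)} = \left(o + N\right) + 14 = \left(N + o\right) + 14 = 14 + N + o$)
$R{\left(-6,11 \right)} + \left(41 - -17\right) 73 = \left(14 + 11 - 6\right) + \left(41 - -17\right) 73 = 19 + \left(41 + 17\right) 73 = 19 + 58 \cdot 73 = 19 + 4234 = 4253$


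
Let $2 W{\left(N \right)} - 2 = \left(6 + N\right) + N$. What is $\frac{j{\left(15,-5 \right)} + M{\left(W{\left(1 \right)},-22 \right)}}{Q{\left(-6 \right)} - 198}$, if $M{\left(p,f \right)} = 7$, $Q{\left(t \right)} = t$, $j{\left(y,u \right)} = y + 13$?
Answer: $- \frac{35}{204} \approx -0.17157$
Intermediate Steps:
$j{\left(y,u \right)} = 13 + y$
$W{\left(N \right)} = 4 + N$ ($W{\left(N \right)} = 1 + \frac{\left(6 + N\right) + N}{2} = 1 + \frac{6 + 2 N}{2} = 1 + \left(3 + N\right) = 4 + N$)
$\frac{j{\left(15,-5 \right)} + M{\left(W{\left(1 \right)},-22 \right)}}{Q{\left(-6 \right)} - 198} = \frac{\left(13 + 15\right) + 7}{-6 - 198} = \frac{28 + 7}{-204} = 35 \left(- \frac{1}{204}\right) = - \frac{35}{204}$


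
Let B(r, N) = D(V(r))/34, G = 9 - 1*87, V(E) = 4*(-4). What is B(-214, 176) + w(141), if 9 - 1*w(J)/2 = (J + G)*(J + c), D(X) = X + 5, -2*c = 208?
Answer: -157907/34 ≈ -4644.3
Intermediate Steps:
c = -104 (c = -½*208 = -104)
V(E) = -16
G = -78 (G = 9 - 87 = -78)
D(X) = 5 + X
w(J) = 18 - 2*(-104 + J)*(-78 + J) (w(J) = 18 - 2*(J - 78)*(J - 104) = 18 - 2*(-78 + J)*(-104 + J) = 18 - 2*(-104 + J)*(-78 + J))
B(r, N) = -11/34 (B(r, N) = (5 - 16)/34 = -11*1/34 = -11/34)
B(-214, 176) + w(141) = -11/34 + (-16206 - 2*141² + 364*141) = -11/34 + (-16206 - 2*19881 + 51324) = -11/34 + (-16206 - 39762 + 51324) = -11/34 - 4644 = -157907/34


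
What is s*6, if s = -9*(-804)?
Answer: 43416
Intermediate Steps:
s = 7236
s*6 = 7236*6 = 43416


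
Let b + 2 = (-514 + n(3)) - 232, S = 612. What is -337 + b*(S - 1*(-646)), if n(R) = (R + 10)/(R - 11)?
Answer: -3773461/4 ≈ -9.4337e+5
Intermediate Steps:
n(R) = (10 + R)/(-11 + R)
b = -5997/8 (b = -2 + ((-514 + (10 + 3)/(-11 + 3)) - 232) = -2 + ((-514 + 13/(-8)) - 232) = -2 + ((-514 - ⅛*13) - 232) = -2 + ((-514 - 13/8) - 232) = -2 + (-4125/8 - 232) = -2 - 5981/8 = -5997/8 ≈ -749.63)
-337 + b*(S - 1*(-646)) = -337 - 5997*(612 - 1*(-646))/8 = -337 - 5997*(612 + 646)/8 = -337 - 5997/8*1258 = -337 - 3772113/4 = -3773461/4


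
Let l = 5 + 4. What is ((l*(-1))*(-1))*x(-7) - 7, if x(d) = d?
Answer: -70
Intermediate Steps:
l = 9
((l*(-1))*(-1))*x(-7) - 7 = ((9*(-1))*(-1))*(-7) - 7 = -9*(-1)*(-7) - 7 = 9*(-7) - 7 = -63 - 7 = -70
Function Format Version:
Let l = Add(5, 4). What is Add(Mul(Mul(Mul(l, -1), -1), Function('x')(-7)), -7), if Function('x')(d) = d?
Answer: -70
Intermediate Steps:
l = 9
Add(Mul(Mul(Mul(l, -1), -1), Function('x')(-7)), -7) = Add(Mul(Mul(Mul(9, -1), -1), -7), -7) = Add(Mul(Mul(-9, -1), -7), -7) = Add(Mul(9, -7), -7) = Add(-63, -7) = -70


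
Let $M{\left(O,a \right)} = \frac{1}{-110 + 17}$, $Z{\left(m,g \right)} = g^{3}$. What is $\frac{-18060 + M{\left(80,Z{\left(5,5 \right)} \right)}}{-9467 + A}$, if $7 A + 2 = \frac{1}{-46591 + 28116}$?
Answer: $\frac{217211812825}{113865175518} \approx 1.9076$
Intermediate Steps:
$A = - \frac{36951}{129325}$ ($A = - \frac{2}{7} + \frac{1}{7 \left(-46591 + 28116\right)} = - \frac{2}{7} + \frac{1}{7 \left(-18475\right)} = - \frac{2}{7} + \frac{1}{7} \left(- \frac{1}{18475}\right) = - \frac{2}{7} - \frac{1}{129325} = - \frac{36951}{129325} \approx -0.28572$)
$M{\left(O,a \right)} = - \frac{1}{93}$ ($M{\left(O,a \right)} = \frac{1}{-93} = - \frac{1}{93}$)
$\frac{-18060 + M{\left(80,Z{\left(5,5 \right)} \right)}}{-9467 + A} = \frac{-18060 - \frac{1}{93}}{-9467 - \frac{36951}{129325}} = - \frac{1679581}{93 \left(- \frac{1224356726}{129325}\right)} = \left(- \frac{1679581}{93}\right) \left(- \frac{129325}{1224356726}\right) = \frac{217211812825}{113865175518}$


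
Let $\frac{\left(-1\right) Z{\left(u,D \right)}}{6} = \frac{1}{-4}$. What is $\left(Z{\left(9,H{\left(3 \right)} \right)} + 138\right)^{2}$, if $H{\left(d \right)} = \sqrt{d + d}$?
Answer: $\frac{77841}{4} \approx 19460.0$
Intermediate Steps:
$H{\left(d \right)} = \sqrt{2} \sqrt{d}$ ($H{\left(d \right)} = \sqrt{2 d} = \sqrt{2} \sqrt{d}$)
$Z{\left(u,D \right)} = \frac{3}{2}$ ($Z{\left(u,D \right)} = - \frac{6}{-4} = \left(-6\right) \left(- \frac{1}{4}\right) = \frac{3}{2}$)
$\left(Z{\left(9,H{\left(3 \right)} \right)} + 138\right)^{2} = \left(\frac{3}{2} + 138\right)^{2} = \left(\frac{279}{2}\right)^{2} = \frac{77841}{4}$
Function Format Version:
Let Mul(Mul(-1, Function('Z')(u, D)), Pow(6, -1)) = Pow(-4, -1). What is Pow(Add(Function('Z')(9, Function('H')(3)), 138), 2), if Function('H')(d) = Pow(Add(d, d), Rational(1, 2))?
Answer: Rational(77841, 4) ≈ 19460.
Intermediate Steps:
Function('H')(d) = Mul(Pow(2, Rational(1, 2)), Pow(d, Rational(1, 2))) (Function('H')(d) = Pow(Mul(2, d), Rational(1, 2)) = Mul(Pow(2, Rational(1, 2)), Pow(d, Rational(1, 2))))
Function('Z')(u, D) = Rational(3, 2) (Function('Z')(u, D) = Mul(-6, Pow(-4, -1)) = Mul(-6, Rational(-1, 4)) = Rational(3, 2))
Pow(Add(Function('Z')(9, Function('H')(3)), 138), 2) = Pow(Add(Rational(3, 2), 138), 2) = Pow(Rational(279, 2), 2) = Rational(77841, 4)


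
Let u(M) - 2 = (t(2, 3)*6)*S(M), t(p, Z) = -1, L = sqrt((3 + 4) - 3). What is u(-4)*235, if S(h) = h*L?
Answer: 11750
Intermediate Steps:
L = 2 (L = sqrt(7 - 3) = sqrt(4) = 2)
S(h) = 2*h (S(h) = h*2 = 2*h)
u(M) = 2 - 12*M (u(M) = 2 + (-1*6)*(2*M) = 2 - 12*M)
u(-4)*235 = (2 - 12*(-4))*235 = (2 + 48)*235 = 50*235 = 11750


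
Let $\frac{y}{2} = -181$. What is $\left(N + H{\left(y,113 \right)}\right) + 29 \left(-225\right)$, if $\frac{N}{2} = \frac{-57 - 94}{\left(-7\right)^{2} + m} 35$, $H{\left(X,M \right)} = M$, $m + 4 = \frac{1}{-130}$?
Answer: $- \frac{38877888}{5849} \approx -6646.9$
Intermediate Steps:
$m = - \frac{521}{130}$ ($m = -4 + \frac{1}{-130} = -4 - \frac{1}{130} = - \frac{521}{130} \approx -4.0077$)
$y = -362$ ($y = 2 \left(-181\right) = -362$)
$N = - \frac{1374100}{5849}$ ($N = 2 \frac{-57 - 94}{\left(-7\right)^{2} - \frac{521}{130}} \cdot 35 = 2 - \frac{151}{49 - \frac{521}{130}} \cdot 35 = 2 - \frac{151}{\frac{5849}{130}} \cdot 35 = 2 \left(-151\right) \frac{130}{5849} \cdot 35 = 2 \left(\left(- \frac{19630}{5849}\right) 35\right) = 2 \left(- \frac{687050}{5849}\right) = - \frac{1374100}{5849} \approx -234.93$)
$\left(N + H{\left(y,113 \right)}\right) + 29 \left(-225\right) = \left(- \frac{1374100}{5849} + 113\right) + 29 \left(-225\right) = - \frac{713163}{5849} - 6525 = - \frac{38877888}{5849}$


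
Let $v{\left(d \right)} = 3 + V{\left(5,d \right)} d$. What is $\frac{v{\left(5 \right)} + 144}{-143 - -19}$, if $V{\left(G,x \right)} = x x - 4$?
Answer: $- \frac{63}{31} \approx -2.0323$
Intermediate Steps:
$V{\left(G,x \right)} = -4 + x^{2}$ ($V{\left(G,x \right)} = x^{2} - 4 = -4 + x^{2}$)
$v{\left(d \right)} = 3 + d \left(-4 + d^{2}\right)$ ($v{\left(d \right)} = 3 + \left(-4 + d^{2}\right) d = 3 + d \left(-4 + d^{2}\right)$)
$\frac{v{\left(5 \right)} + 144}{-143 - -19} = \frac{\left(3 + 5 \left(-4 + 5^{2}\right)\right) + 144}{-143 - -19} = \frac{\left(3 + 5 \left(-4 + 25\right)\right) + 144}{-143 + \left(24 - 5\right)} = \frac{\left(3 + 5 \cdot 21\right) + 144}{-143 + 19} = \frac{\left(3 + 105\right) + 144}{-124} = \left(108 + 144\right) \left(- \frac{1}{124}\right) = 252 \left(- \frac{1}{124}\right) = - \frac{63}{31}$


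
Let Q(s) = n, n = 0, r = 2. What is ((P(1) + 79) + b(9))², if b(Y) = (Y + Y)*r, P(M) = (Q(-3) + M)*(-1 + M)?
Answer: 13225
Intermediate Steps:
Q(s) = 0
P(M) = M*(-1 + M) (P(M) = (0 + M)*(-1 + M) = M*(-1 + M))
b(Y) = 4*Y (b(Y) = (Y + Y)*2 = (2*Y)*2 = 4*Y)
((P(1) + 79) + b(9))² = ((1*(-1 + 1) + 79) + 4*9)² = ((1*0 + 79) + 36)² = ((0 + 79) + 36)² = (79 + 36)² = 115² = 13225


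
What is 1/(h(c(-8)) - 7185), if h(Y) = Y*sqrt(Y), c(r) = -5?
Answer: I/(5*(sqrt(5) - 1437*I)) ≈ -0.00013918 + 2.1657e-7*I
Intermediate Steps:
h(Y) = Y**(3/2)
1/(h(c(-8)) - 7185) = 1/((-5)**(3/2) - 7185) = 1/(-5*I*sqrt(5) - 7185) = 1/(-7185 - 5*I*sqrt(5))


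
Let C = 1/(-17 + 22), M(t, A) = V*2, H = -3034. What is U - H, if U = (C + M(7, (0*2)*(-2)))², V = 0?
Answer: 75851/25 ≈ 3034.0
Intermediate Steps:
M(t, A) = 0 (M(t, A) = 0*2 = 0)
C = ⅕ (C = 1/5 = ⅕ ≈ 0.20000)
U = 1/25 (U = (⅕ + 0)² = (⅕)² = 1/25 ≈ 0.040000)
U - H = 1/25 - 1*(-3034) = 1/25 + 3034 = 75851/25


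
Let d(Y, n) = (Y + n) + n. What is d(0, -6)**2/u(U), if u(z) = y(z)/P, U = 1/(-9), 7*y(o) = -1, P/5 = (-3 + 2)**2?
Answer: -5040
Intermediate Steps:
P = 5 (P = 5*(-3 + 2)**2 = 5*(-1)**2 = 5*1 = 5)
y(o) = -1/7 (y(o) = (1/7)*(-1) = -1/7)
d(Y, n) = Y + 2*n
U = -1/9 ≈ -0.11111
u(z) = -1/35 (u(z) = -1/7/5 = -1/7*1/5 = -1/35)
d(0, -6)**2/u(U) = (0 + 2*(-6))**2/(-1/35) = (0 - 12)**2*(-35) = (-12)**2*(-35) = 144*(-35) = -5040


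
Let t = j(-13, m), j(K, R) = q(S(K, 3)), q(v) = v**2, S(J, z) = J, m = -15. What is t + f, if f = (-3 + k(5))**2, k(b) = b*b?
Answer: 653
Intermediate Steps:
k(b) = b**2
f = 484 (f = (-3 + 5**2)**2 = (-3 + 25)**2 = 22**2 = 484)
j(K, R) = K**2
t = 169 (t = (-13)**2 = 169)
t + f = 169 + 484 = 653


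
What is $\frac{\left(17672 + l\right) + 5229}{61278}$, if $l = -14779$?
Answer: $\frac{4061}{30639} \approx 0.13254$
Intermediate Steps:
$\frac{\left(17672 + l\right) + 5229}{61278} = \frac{\left(17672 - 14779\right) + 5229}{61278} = \left(2893 + 5229\right) \frac{1}{61278} = 8122 \cdot \frac{1}{61278} = \frac{4061}{30639}$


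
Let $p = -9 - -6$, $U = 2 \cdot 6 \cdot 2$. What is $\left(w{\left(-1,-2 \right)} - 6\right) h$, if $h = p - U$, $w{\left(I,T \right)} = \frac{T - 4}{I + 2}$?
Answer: $324$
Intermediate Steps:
$U = 24$ ($U = 12 \cdot 2 = 24$)
$w{\left(I,T \right)} = \frac{-4 + T}{2 + I}$
$p = -3$ ($p = -9 + 6 = -3$)
$h = -27$ ($h = -3 - 24 = -27$)
$\left(w{\left(-1,-2 \right)} - 6\right) h = \left(\frac{-4 - 2}{2 - 1} - 6\right) \left(-27\right) = \left(1^{-1} \left(-6\right) - 6\right) \left(-27\right) = \left(1 \left(-6\right) - 6\right) \left(-27\right) = \left(-6 - 6\right) \left(-27\right) = \left(-12\right) \left(-27\right) = 324$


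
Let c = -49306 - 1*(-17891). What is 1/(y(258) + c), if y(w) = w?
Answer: -1/31157 ≈ -3.2096e-5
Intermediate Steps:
c = -31415 (c = -49306 + 17891 = -31415)
1/(y(258) + c) = 1/(258 - 31415) = 1/(-31157) = -1/31157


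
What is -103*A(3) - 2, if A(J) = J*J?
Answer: -929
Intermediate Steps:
A(J) = J²
-103*A(3) - 2 = -103*3² - 2 = -103*9 - 2 = -927 - 2 = -929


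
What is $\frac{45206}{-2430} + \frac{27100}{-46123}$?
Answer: $- \frac{1075444669}{56039445} \approx -19.191$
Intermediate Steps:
$\frac{45206}{-2430} + \frac{27100}{-46123} = 45206 \left(- \frac{1}{2430}\right) + 27100 \left(- \frac{1}{46123}\right) = - \frac{22603}{1215} - \frac{27100}{46123} = - \frac{1075444669}{56039445}$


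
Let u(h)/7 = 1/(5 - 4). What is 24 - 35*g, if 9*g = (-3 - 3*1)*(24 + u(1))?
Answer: 2242/3 ≈ 747.33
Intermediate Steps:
u(h) = 7 (u(h) = 7/(5 - 4) = 7/1 = 7*1 = 7)
g = -62/3 (g = ((-3 - 3*1)*(24 + 7))/9 = ((-3 - 3)*31)/9 = (-6*31)/9 = (⅑)*(-186) = -62/3 ≈ -20.667)
24 - 35*g = 24 - 35*(-62/3) = 24 + 2170/3 = 2242/3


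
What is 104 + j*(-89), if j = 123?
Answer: -10843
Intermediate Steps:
104 + j*(-89) = 104 + 123*(-89) = 104 - 10947 = -10843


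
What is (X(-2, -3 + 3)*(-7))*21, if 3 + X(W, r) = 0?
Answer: 441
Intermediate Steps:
X(W, r) = -3 (X(W, r) = -3 + 0 = -3)
(X(-2, -3 + 3)*(-7))*21 = -3*(-7)*21 = 21*21 = 441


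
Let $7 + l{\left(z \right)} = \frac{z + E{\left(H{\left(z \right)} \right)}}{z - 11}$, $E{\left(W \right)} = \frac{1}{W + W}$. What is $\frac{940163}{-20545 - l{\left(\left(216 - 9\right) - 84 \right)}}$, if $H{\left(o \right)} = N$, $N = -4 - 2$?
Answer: $- \frac{1263579072}{27604547} \approx -45.774$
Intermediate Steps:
$N = -6$
$H{\left(o \right)} = -6$
$E{\left(W \right)} = \frac{1}{2 W}$
$l{\left(z \right)} = -7 + \frac{- \frac{1}{12} + z}{-11 + z}$ ($l{\left(z \right)} = -7 + \frac{z + \frac{1}{2 \left(-6\right)}}{z - 11} = -7 + \frac{z + \frac{1}{2} \left(- \frac{1}{6}\right)}{-11 + z} = -7 + \frac{z - \frac{1}{12}}{-11 + z} = -7 + \frac{- \frac{1}{12} + z}{-11 + z}$)
$\frac{940163}{-20545 - l{\left(\left(216 - 9\right) - 84 \right)}} = \frac{940163}{-20545 - \frac{923 - 72 \left(\left(216 - 9\right) - 84\right)}{12 \left(-11 + \left(\left(216 - 9\right) - 84\right)\right)}} = \frac{940163}{-20545 - \frac{923 - 72 \left(207 - 84\right)}{12 \left(-11 + \left(207 - 84\right)\right)}} = \frac{940163}{-20545 - \frac{923 - 8856}{12 \left(-11 + 123\right)}} = \frac{940163}{-20545 - \frac{923 - 8856}{12 \cdot 112}} = \frac{940163}{-20545 - \frac{1}{12} \cdot \frac{1}{112} \left(-7933\right)} = \frac{940163}{-20545 - - \frac{7933}{1344}} = \frac{940163}{-20545 + \frac{7933}{1344}} = \frac{940163}{- \frac{27604547}{1344}} = 940163 \left(- \frac{1344}{27604547}\right) = - \frac{1263579072}{27604547}$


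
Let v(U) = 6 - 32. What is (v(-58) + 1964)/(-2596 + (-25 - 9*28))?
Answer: -114/169 ≈ -0.67456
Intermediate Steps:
v(U) = -26
(v(-58) + 1964)/(-2596 + (-25 - 9*28)) = (-26 + 1964)/(-2596 + (-25 - 9*28)) = 1938/(-2596 + (-25 - 252)) = 1938/(-2596 - 277) = 1938/(-2873) = 1938*(-1/2873) = -114/169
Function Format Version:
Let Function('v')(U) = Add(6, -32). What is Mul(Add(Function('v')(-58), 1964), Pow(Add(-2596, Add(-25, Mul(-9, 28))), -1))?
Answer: Rational(-114, 169) ≈ -0.67456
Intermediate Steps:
Function('v')(U) = -26
Mul(Add(Function('v')(-58), 1964), Pow(Add(-2596, Add(-25, Mul(-9, 28))), -1)) = Mul(Add(-26, 1964), Pow(Add(-2596, Add(-25, Mul(-9, 28))), -1)) = Mul(1938, Pow(Add(-2596, Add(-25, -252)), -1)) = Mul(1938, Pow(Add(-2596, -277), -1)) = Mul(1938, Pow(-2873, -1)) = Mul(1938, Rational(-1, 2873)) = Rational(-114, 169)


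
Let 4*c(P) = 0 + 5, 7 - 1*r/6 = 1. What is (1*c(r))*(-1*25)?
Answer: -125/4 ≈ -31.250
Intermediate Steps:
r = 36 (r = 42 - 6*1 = 42 - 6 = 36)
c(P) = 5/4 (c(P) = (0 + 5)/4 = (¼)*5 = 5/4)
(1*c(r))*(-1*25) = (1*(5/4))*(-1*25) = (5/4)*(-25) = -125/4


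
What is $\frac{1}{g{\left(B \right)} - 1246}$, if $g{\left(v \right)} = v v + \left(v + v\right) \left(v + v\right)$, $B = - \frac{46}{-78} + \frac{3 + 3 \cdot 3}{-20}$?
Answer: $- \frac{7605}{9475826} \approx -0.00080257$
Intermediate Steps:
$B = - \frac{2}{195}$ ($B = \left(-46\right) \left(- \frac{1}{78}\right) + \left(3 + 9\right) \left(- \frac{1}{20}\right) = \frac{23}{39} + 12 \left(- \frac{1}{20}\right) = \frac{23}{39} - \frac{3}{5} = - \frac{2}{195} \approx -0.010256$)
$g{\left(v \right)} = 5 v^{2}$ ($g{\left(v \right)} = v^{2} + 2 v 2 v = v^{2} + 4 v^{2} = 5 v^{2}$)
$\frac{1}{g{\left(B \right)} - 1246} = \frac{1}{5 \left(- \frac{2}{195}\right)^{2} - 1246} = \frac{1}{5 \cdot \frac{4}{38025} - 1246} = \frac{1}{\frac{4}{7605} - 1246} = \frac{1}{- \frac{9475826}{7605}} = - \frac{7605}{9475826}$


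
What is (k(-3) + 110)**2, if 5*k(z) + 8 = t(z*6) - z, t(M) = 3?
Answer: 300304/25 ≈ 12012.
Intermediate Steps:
k(z) = -1 - z/5 (k(z) = -8/5 + (3 - z)/5 = -8/5 + (3/5 - z/5) = -1 - z/5)
(k(-3) + 110)**2 = ((-1 - 1/5*(-3)) + 110)**2 = ((-1 + 3/5) + 110)**2 = (-2/5 + 110)**2 = (548/5)**2 = 300304/25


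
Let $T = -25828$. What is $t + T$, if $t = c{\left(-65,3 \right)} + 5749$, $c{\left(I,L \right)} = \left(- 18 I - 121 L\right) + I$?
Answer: $-19337$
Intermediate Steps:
$c{\left(I,L \right)} = - 121 L - 17 I$ ($c{\left(I,L \right)} = \left(- 121 L - 18 I\right) + I = - 121 L - 17 I$)
$t = 6491$ ($t = \left(\left(-121\right) 3 - -1105\right) + 5749 = \left(-363 + 1105\right) + 5749 = 742 + 5749 = 6491$)
$t + T = 6491 - 25828 = -19337$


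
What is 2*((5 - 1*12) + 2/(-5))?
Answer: -74/5 ≈ -14.800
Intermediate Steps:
2*((5 - 1*12) + 2/(-5)) = 2*((5 - 12) - 1/5*2) = 2*(-7 - 2/5) = 2*(-37/5) = -74/5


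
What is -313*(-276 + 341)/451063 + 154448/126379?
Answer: 67094597469/57004890877 ≈ 1.1770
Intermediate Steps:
-313*(-276 + 341)/451063 + 154448/126379 = -313*65*(1/451063) + 154448*(1/126379) = -20345*1/451063 + 154448/126379 = -20345/451063 + 154448/126379 = 67094597469/57004890877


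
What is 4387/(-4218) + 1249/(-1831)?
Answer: -13300879/7723158 ≈ -1.7222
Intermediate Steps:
4387/(-4218) + 1249/(-1831) = 4387*(-1/4218) + 1249*(-1/1831) = -4387/4218 - 1249/1831 = -13300879/7723158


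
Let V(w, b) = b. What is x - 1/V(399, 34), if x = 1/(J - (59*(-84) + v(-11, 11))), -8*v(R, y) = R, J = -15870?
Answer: -87595/2968982 ≈ -0.029503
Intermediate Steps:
v(R, y) = -R/8
x = -8/87323 (x = 1/(-15870 - (59*(-84) - 1/8*(-11))) = 1/(-15870 - (-4956 + 11/8)) = 1/(-15870 - 1*(-39637/8)) = 1/(-15870 + 39637/8) = 1/(-87323/8) = -8/87323 ≈ -9.1614e-5)
x - 1/V(399, 34) = -8/87323 - 1/34 = -87595/2968982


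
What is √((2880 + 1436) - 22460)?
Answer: 36*I*√14 ≈ 134.7*I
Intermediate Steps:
√((2880 + 1436) - 22460) = √(4316 - 22460) = √(-18144) = 36*I*√14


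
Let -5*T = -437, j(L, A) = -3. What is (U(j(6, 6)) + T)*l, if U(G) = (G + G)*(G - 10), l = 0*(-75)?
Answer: 0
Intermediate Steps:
T = 437/5 (T = -⅕*(-437) = 437/5 ≈ 87.400)
l = 0
U(G) = 2*G*(-10 + G) (U(G) = (2*G)*(-10 + G) = 2*G*(-10 + G))
(U(j(6, 6)) + T)*l = (2*(-3)*(-10 - 3) + 437/5)*0 = (2*(-3)*(-13) + 437/5)*0 = (78 + 437/5)*0 = (827/5)*0 = 0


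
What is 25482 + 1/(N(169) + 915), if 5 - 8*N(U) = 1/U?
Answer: 7886195180/309481 ≈ 25482.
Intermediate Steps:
N(U) = 5/8 - 1/(8*U)
25482 + 1/(N(169) + 915) = 25482 + 1/((1/8)*(-1 + 5*169)/169 + 915) = 25482 + 1/((1/8)*(1/169)*(-1 + 845) + 915) = 25482 + 1/((1/8)*(1/169)*844 + 915) = 25482 + 1/(211/338 + 915) = 25482 + 1/(309481/338) = 25482 + 338/309481 = 7886195180/309481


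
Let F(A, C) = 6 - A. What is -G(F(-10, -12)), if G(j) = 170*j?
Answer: -2720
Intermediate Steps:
-G(F(-10, -12)) = -170*(6 - 1*(-10)) = -170*(6 + 10) = -170*16 = -1*2720 = -2720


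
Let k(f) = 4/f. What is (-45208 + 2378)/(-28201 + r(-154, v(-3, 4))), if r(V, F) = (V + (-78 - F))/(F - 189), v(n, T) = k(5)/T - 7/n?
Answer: 119795510/78874679 ≈ 1.5188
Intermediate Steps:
v(n, T) = -7/n + 4/(5*T) (v(n, T) = (4/5)/T - 7/n = (4*(⅕))/T - 7/n = 4/(5*T) - 7/n = -7/n + 4/(5*T))
r(V, F) = (-78 + V - F)/(-189 + F)
(-45208 + 2378)/(-28201 + r(-154, v(-3, 4))) = (-45208 + 2378)/(-28201 + (-78 - 154 - (-7/(-3) + (⅘)/4))/(-189 + (-7/(-3) + (⅘)/4))) = -42830/(-28201 + (-78 - 154 - (-7*(-⅓) + (⅘)*(¼)))/(-189 + (-7*(-⅓) + (⅘)*(¼)))) = -42830/(-28201 + (-78 - 154 - (7/3 + ⅕))/(-189 + (7/3 + ⅕))) = -42830/(-28201 + (-78 - 154 - 1*38/15)/(-189 + 38/15)) = -42830/(-28201 + (-78 - 154 - 38/15)/(-2797/15)) = -42830/(-28201 - 15/2797*(-3518/15)) = -42830/(-28201 + 3518/2797) = -42830/(-78874679/2797) = -42830*(-2797/78874679) = 119795510/78874679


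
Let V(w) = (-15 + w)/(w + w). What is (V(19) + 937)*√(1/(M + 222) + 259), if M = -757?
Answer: 21366*√2059215/2033 ≈ 15081.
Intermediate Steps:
V(w) = (-15 + w)/(2*w) (V(w) = (-15 + w)/((2*w)) = (-15 + w)*(1/(2*w)) = (-15 + w)/(2*w))
(V(19) + 937)*√(1/(M + 222) + 259) = ((½)*(-15 + 19)/19 + 937)*√(1/(-757 + 222) + 259) = ((½)*(1/19)*4 + 937)*√(1/(-535) + 259) = (2/19 + 937)*√(-1/535 + 259) = 17805*√(138564/535)/19 = 17805*(6*√2059215/535)/19 = 21366*√2059215/2033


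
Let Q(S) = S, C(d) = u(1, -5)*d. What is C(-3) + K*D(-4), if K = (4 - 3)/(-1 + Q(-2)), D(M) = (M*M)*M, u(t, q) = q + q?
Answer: 154/3 ≈ 51.333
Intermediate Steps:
u(t, q) = 2*q
C(d) = -10*d (C(d) = (2*(-5))*d = -10*d)
D(M) = M**3 (D(M) = M**2*M = M**3)
K = -1/3 (K = (4 - 3)/(-1 - 2) = 1/(-3) = 1*(-1/3) = -1/3 ≈ -0.33333)
C(-3) + K*D(-4) = -10*(-3) - 1/3*(-4)**3 = 30 - 1/3*(-64) = 30 + 64/3 = 154/3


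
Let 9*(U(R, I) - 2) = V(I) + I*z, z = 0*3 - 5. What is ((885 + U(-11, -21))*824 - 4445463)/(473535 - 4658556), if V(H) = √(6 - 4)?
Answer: 11114885/12555063 - 824*√2/37665189 ≈ 0.88526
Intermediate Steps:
V(H) = √2
z = -5 (z = 0 - 5 = -5)
U(R, I) = 2 - 5*I/9 + √2/9 (U(R, I) = 2 + (√2 + I*(-5))/9 = 2 + (√2 - 5*I)/9 = 2 + (-5*I/9 + √2/9) = 2 - 5*I/9 + √2/9)
((885 + U(-11, -21))*824 - 4445463)/(473535 - 4658556) = ((885 + (2 - 5/9*(-21) + √2/9))*824 - 4445463)/(473535 - 4658556) = ((885 + (2 + 35/3 + √2/9))*824 - 4445463)/(-4185021) = ((885 + (41/3 + √2/9))*824 - 4445463)*(-1/4185021) = ((2696/3 + √2/9)*824 - 4445463)*(-1/4185021) = ((2221504/3 + 824*√2/9) - 4445463)*(-1/4185021) = (-11114885/3 + 824*√2/9)*(-1/4185021) = 11114885/12555063 - 824*√2/37665189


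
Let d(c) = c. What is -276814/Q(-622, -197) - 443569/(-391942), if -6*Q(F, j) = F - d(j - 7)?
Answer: -325392392443/81915878 ≈ -3972.3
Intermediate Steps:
Q(F, j) = -7/6 - F/6 + j/6 (Q(F, j) = -(F - (j - 7))/6 = -(F - (-7 + j))/6 = -(F + (7 - j))/6 = -(7 + F - j)/6 = -7/6 - F/6 + j/6)
-276814/Q(-622, -197) - 443569/(-391942) = -276814/(-7/6 - ⅙*(-622) + (⅙)*(-197)) - 443569/(-391942) = -276814/(-7/6 + 311/3 - 197/6) - 443569*(-1/391942) = -276814/209/3 + 443569/391942 = -276814*3/209 + 443569/391942 = -830442/209 + 443569/391942 = -325392392443/81915878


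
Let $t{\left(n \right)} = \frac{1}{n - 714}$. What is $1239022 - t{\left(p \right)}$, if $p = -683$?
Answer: $\frac{1730913735}{1397} \approx 1.239 \cdot 10^{6}$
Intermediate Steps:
$t{\left(n \right)} = \frac{1}{-714 + n}$
$1239022 - t{\left(p \right)} = 1239022 - \frac{1}{-714 - 683} = 1239022 - \frac{1}{-1397} = 1239022 - - \frac{1}{1397} = 1239022 + \frac{1}{1397} = \frac{1730913735}{1397}$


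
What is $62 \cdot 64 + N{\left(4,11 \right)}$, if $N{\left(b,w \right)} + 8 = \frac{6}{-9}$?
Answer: $\frac{11878}{3} \approx 3959.3$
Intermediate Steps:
$N{\left(b,w \right)} = - \frac{26}{3}$ ($N{\left(b,w \right)} = -8 + \frac{6}{-9} = -8 + 6 \left(- \frac{1}{9}\right) = -8 - \frac{2}{3} = - \frac{26}{3}$)
$62 \cdot 64 + N{\left(4,11 \right)} = 62 \cdot 64 - \frac{26}{3} = 3968 - \frac{26}{3} = \frac{11878}{3}$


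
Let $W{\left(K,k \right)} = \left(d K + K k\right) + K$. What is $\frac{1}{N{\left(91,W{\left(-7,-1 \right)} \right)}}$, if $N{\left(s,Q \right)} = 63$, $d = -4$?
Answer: $\frac{1}{63} \approx 0.015873$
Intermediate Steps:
$W{\left(K,k \right)} = - 3 K + K k$ ($W{\left(K,k \right)} = \left(- 4 K + K k\right) + K = - 3 K + K k$)
$\frac{1}{N{\left(91,W{\left(-7,-1 \right)} \right)}} = \frac{1}{63}$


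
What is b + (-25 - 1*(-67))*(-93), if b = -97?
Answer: -4003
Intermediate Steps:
b + (-25 - 1*(-67))*(-93) = -97 + (-25 - 1*(-67))*(-93) = -97 + (-25 + 67)*(-93) = -97 + 42*(-93) = -97 - 3906 = -4003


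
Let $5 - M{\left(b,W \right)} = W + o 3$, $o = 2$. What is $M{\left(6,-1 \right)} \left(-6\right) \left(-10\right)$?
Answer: $0$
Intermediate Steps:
$M{\left(b,W \right)} = -1 - W$ ($M{\left(b,W \right)} = 5 - \left(W + 2 \cdot 3\right) = 5 - \left(W + 6\right) = 5 - \left(6 + W\right) = -1 - W$)
$M{\left(6,-1 \right)} \left(-6\right) \left(-10\right) = \left(-1 - -1\right) \left(-6\right) \left(-10\right) = \left(-1 + 1\right) \left(-6\right) \left(-10\right) = 0 \left(-6\right) \left(-10\right) = 0 \left(-10\right) = 0$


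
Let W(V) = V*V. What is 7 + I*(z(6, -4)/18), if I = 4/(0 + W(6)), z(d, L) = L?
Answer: 565/81 ≈ 6.9753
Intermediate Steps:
W(V) = V**2
I = 1/9 (I = 4/(0 + 6**2) = 4/(0 + 36) = 4/36 = 4*(1/36) = 1/9 ≈ 0.11111)
7 + I*(z(6, -4)/18) = 7 + (-4/18)/9 = 7 + (-4*1/18)/9 = 7 + (1/9)*(-2/9) = 7 - 2/81 = 565/81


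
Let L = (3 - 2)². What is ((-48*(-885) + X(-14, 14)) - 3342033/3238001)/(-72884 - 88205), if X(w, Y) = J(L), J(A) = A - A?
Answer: -137546940447/521606343089 ≈ -0.26370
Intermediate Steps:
L = 1 (L = 1² = 1)
J(A) = 0
X(w, Y) = 0
((-48*(-885) + X(-14, 14)) - 3342033/3238001)/(-72884 - 88205) = ((-48*(-885) + 0) - 3342033/3238001)/(-72884 - 88205) = ((42480 + 0) - 3342033*1/3238001)/(-161089) = (42480 - 3342033/3238001)*(-1/161089) = (137546940447/3238001)*(-1/161089) = -137546940447/521606343089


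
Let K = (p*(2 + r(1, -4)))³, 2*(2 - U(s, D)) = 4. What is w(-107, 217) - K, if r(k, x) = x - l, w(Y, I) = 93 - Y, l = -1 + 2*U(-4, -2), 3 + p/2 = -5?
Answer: -3896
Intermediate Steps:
p = -16 (p = -6 + 2*(-5) = -6 - 10 = -16)
U(s, D) = 0 (U(s, D) = 2 - ½*4 = 2 - 2 = 0)
l = -1 (l = -1 + 2*0 = -1 + 0 = -1)
r(k, x) = 1 + x (r(k, x) = x - 1*(-1) = x + 1 = 1 + x)
K = 4096 (K = (-16*(2 + (1 - 4)))³ = (-16*(2 - 3))³ = (-16*(-1))³ = 16³ = 4096)
w(-107, 217) - K = (93 - 1*(-107)) - 1*4096 = (93 + 107) - 4096 = 200 - 4096 = -3896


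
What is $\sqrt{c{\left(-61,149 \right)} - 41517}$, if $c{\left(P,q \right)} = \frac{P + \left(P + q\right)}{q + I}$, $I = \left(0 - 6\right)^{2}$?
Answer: $\frac{3 i \sqrt{157879370}}{185} \approx 203.76 i$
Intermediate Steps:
$I = 36$ ($I = \left(-6\right)^{2} = 36$)
$c{\left(P,q \right)} = \frac{q + 2 P}{36 + q}$ ($c{\left(P,q \right)} = \frac{P + \left(P + q\right)}{q + 36} = \frac{q + 2 P}{36 + q}$)
$\sqrt{c{\left(-61,149 \right)} - 41517} = \sqrt{\frac{149 + 2 \left(-61\right)}{36 + 149} - 41517} = \sqrt{\frac{149 - 122}{185} - 41517} = \sqrt{\frac{1}{185} \cdot 27 - 41517} = \sqrt{\frac{27}{185} - 41517} = \sqrt{- \frac{7680618}{185}} = \frac{3 i \sqrt{157879370}}{185}$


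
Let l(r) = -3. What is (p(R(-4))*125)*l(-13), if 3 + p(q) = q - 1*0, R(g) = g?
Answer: 2625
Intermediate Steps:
p(q) = -3 + q (p(q) = -3 + (q - 1*0) = -3 + (q + 0) = -3 + q)
(p(R(-4))*125)*l(-13) = ((-3 - 4)*125)*(-3) = -7*125*(-3) = -875*(-3) = 2625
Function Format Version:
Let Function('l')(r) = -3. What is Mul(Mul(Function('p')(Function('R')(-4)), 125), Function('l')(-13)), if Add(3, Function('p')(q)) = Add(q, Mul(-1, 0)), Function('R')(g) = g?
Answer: 2625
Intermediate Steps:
Function('p')(q) = Add(-3, q) (Function('p')(q) = Add(-3, Add(q, Mul(-1, 0))) = Add(-3, Add(q, 0)) = Add(-3, q))
Mul(Mul(Function('p')(Function('R')(-4)), 125), Function('l')(-13)) = Mul(Mul(Add(-3, -4), 125), -3) = Mul(Mul(-7, 125), -3) = Mul(-875, -3) = 2625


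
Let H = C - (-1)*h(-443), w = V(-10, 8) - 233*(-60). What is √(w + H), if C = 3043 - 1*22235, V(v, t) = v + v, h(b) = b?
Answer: 5*I*√227 ≈ 75.333*I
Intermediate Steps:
V(v, t) = 2*v
w = 13960 (w = 2*(-10) - 233*(-60) = -20 + 13980 = 13960)
C = -19192 (C = 3043 - 22235 = -19192)
H = -19635 (H = -19192 - (-1)*(-443) = -19192 - 1*443 = -19192 - 443 = -19635)
√(w + H) = √(13960 - 19635) = √(-5675) = 5*I*√227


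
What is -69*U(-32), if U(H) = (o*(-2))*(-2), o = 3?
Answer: -828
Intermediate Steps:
U(H) = 12 (U(H) = (3*(-2))*(-2) = -6*(-2) = 12)
-69*U(-32) = -69*12 = -828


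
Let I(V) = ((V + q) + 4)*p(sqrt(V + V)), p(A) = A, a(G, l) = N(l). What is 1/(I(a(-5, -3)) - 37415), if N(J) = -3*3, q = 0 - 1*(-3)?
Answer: I/(-37415*I + 6*sqrt(2)) ≈ -2.6727e-5 + 6.0614e-9*I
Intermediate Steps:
q = 3 (q = 0 + 3 = 3)
N(J) = -9
a(G, l) = -9
I(V) = sqrt(2)*sqrt(V)*(7 + V) (I(V) = ((V + 3) + 4)*sqrt(V + V) = ((3 + V) + 4)*sqrt(2*V) = (7 + V)*(sqrt(2)*sqrt(V)) = sqrt(2)*sqrt(V)*(7 + V))
1/(I(a(-5, -3)) - 37415) = 1/(sqrt(2)*sqrt(-9)*(7 - 9) - 37415) = 1/(sqrt(2)*(3*I)*(-2) - 37415) = 1/(-6*I*sqrt(2) - 37415) = 1/(-37415 - 6*I*sqrt(2))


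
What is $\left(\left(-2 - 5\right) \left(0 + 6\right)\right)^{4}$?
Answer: $3111696$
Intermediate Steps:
$\left(\left(-2 - 5\right) \left(0 + 6\right)\right)^{4} = \left(\left(-7\right) 6\right)^{4} = \left(-42\right)^{4} = 3111696$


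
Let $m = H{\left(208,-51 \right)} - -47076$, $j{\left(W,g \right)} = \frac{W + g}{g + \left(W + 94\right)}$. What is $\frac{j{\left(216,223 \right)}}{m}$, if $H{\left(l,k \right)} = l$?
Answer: $\frac{439}{25202372} \approx 1.7419 \cdot 10^{-5}$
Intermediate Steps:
$j{\left(W,g \right)} = \frac{W + g}{94 + W + g}$ ($j{\left(W,g \right)} = \frac{W + g}{g + \left(94 + W\right)} = \frac{W + g}{94 + W + g}$)
$m = 47284$ ($m = 208 - -47076 = 208 + 47076 = 47284$)
$\frac{j{\left(216,223 \right)}}{m} = \frac{\frac{1}{94 + 216 + 223} \left(216 + 223\right)}{47284} = \frac{1}{533} \cdot 439 \cdot \frac{1}{47284} = \frac{439}{533} \cdot \frac{1}{47284} = \frac{439}{25202372}$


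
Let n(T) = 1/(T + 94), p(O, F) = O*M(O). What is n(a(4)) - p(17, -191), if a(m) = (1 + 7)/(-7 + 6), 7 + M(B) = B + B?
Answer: -39473/86 ≈ -458.99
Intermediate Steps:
M(B) = -7 + 2*B (M(B) = -7 + (B + B) = -7 + 2*B)
a(m) = -8 (a(m) = 8/(-1) = 8*(-1) = -8)
p(O, F) = O*(-7 + 2*O)
n(T) = 1/(94 + T)
n(a(4)) - p(17, -191) = 1/(94 - 8) - 17*(-7 + 2*17) = 1/86 - 17*(-7 + 34) = 1/86 - 17*27 = 1/86 - 1*459 = 1/86 - 459 = -39473/86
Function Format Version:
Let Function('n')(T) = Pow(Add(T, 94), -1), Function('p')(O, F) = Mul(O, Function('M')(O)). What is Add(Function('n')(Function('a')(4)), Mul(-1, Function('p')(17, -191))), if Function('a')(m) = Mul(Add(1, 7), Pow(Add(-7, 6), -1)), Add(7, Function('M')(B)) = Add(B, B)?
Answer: Rational(-39473, 86) ≈ -458.99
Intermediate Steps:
Function('M')(B) = Add(-7, Mul(2, B)) (Function('M')(B) = Add(-7, Add(B, B)) = Add(-7, Mul(2, B)))
Function('a')(m) = -8 (Function('a')(m) = Mul(8, Pow(-1, -1)) = Mul(8, -1) = -8)
Function('p')(O, F) = Mul(O, Add(-7, Mul(2, O)))
Function('n')(T) = Pow(Add(94, T), -1)
Add(Function('n')(Function('a')(4)), Mul(-1, Function('p')(17, -191))) = Add(Pow(Add(94, -8), -1), Mul(-1, Mul(17, Add(-7, Mul(2, 17))))) = Add(Pow(86, -1), Mul(-1, Mul(17, Add(-7, 34)))) = Add(Rational(1, 86), Mul(-1, Mul(17, 27))) = Add(Rational(1, 86), Mul(-1, 459)) = Add(Rational(1, 86), -459) = Rational(-39473, 86)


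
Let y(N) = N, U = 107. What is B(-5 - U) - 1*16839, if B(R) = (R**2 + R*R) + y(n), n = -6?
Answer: 8243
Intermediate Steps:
B(R) = -6 + 2*R**2 (B(R) = (R**2 + R*R) - 6 = (R**2 + R**2) - 6 = 2*R**2 - 6 = -6 + 2*R**2)
B(-5 - U) - 1*16839 = (-6 + 2*(-5 - 1*107)**2) - 1*16839 = (-6 + 2*(-5 - 107)**2) - 16839 = (-6 + 2*(-112)**2) - 16839 = (-6 + 2*12544) - 16839 = (-6 + 25088) - 16839 = 25082 - 16839 = 8243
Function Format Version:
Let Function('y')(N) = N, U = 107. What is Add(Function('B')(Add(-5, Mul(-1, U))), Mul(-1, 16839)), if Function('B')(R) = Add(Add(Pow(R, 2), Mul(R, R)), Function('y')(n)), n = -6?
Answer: 8243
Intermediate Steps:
Function('B')(R) = Add(-6, Mul(2, Pow(R, 2))) (Function('B')(R) = Add(Add(Pow(R, 2), Mul(R, R)), -6) = Add(Add(Pow(R, 2), Pow(R, 2)), -6) = Add(Mul(2, Pow(R, 2)), -6) = Add(-6, Mul(2, Pow(R, 2))))
Add(Function('B')(Add(-5, Mul(-1, U))), Mul(-1, 16839)) = Add(Add(-6, Mul(2, Pow(Add(-5, Mul(-1, 107)), 2))), Mul(-1, 16839)) = Add(Add(-6, Mul(2, Pow(Add(-5, -107), 2))), -16839) = Add(Add(-6, Mul(2, Pow(-112, 2))), -16839) = Add(Add(-6, Mul(2, 12544)), -16839) = Add(Add(-6, 25088), -16839) = Add(25082, -16839) = 8243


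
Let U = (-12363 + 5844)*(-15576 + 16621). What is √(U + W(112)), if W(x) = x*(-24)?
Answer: 3*I*√757227 ≈ 2610.6*I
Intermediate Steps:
W(x) = -24*x
U = -6812355 (U = -6519*1045 = -6812355)
√(U + W(112)) = √(-6812355 - 24*112) = √(-6812355 - 2688) = √(-6815043) = 3*I*√757227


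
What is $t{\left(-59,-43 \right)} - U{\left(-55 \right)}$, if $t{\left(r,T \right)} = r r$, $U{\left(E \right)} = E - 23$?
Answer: $3559$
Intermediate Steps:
$U{\left(E \right)} = -23 + E$ ($U{\left(E \right)} = E - 23 = -23 + E$)
$t{\left(r,T \right)} = r^{2}$
$t{\left(-59,-43 \right)} - U{\left(-55 \right)} = \left(-59\right)^{2} - \left(-23 - 55\right) = 3481 - -78 = 3481 + 78 = 3559$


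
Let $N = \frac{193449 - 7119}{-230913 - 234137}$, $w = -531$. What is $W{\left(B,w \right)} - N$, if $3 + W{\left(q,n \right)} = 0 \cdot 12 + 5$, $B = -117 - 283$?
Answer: $\frac{111643}{46505} \approx 2.4007$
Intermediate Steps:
$B = -400$
$W{\left(q,n \right)} = 2$ ($W{\left(q,n \right)} = -3 + \left(0 \cdot 12 + 5\right) = -3 + \left(0 + 5\right) = -3 + 5 = 2$)
$N = - \frac{18633}{46505}$ ($N = \frac{186330}{-465050} = 186330 \left(- \frac{1}{465050}\right) = - \frac{18633}{46505} \approx -0.40067$)
$W{\left(B,w \right)} - N = 2 - - \frac{18633}{46505} = 2 + \frac{18633}{46505} = \frac{111643}{46505}$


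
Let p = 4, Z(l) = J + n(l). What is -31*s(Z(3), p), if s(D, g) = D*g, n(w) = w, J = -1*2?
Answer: -124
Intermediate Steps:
J = -2
Z(l) = -2 + l
-31*s(Z(3), p) = -31*(-2 + 3)*4 = -31*4 = -124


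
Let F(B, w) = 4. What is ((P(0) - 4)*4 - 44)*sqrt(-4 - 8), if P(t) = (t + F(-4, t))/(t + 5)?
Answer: -568*I*sqrt(3)/5 ≈ -196.76*I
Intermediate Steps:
P(t) = (4 + t)/(5 + t) (P(t) = (t + 4)/(t + 5) = (4 + t)/(5 + t))
((P(0) - 4)*4 - 44)*sqrt(-4 - 8) = (((4 + 0)/(5 + 0) - 4)*4 - 44)*sqrt(-4 - 8) = ((4/5 - 4)*4 - 44)*sqrt(-12) = (((1/5)*4 - 4)*4 - 44)*(2*I*sqrt(3)) = ((4/5 - 4)*4 - 44)*(2*I*sqrt(3)) = (-16/5*4 - 44)*(2*I*sqrt(3)) = (-64/5 - 44)*(2*I*sqrt(3)) = -568*I*sqrt(3)/5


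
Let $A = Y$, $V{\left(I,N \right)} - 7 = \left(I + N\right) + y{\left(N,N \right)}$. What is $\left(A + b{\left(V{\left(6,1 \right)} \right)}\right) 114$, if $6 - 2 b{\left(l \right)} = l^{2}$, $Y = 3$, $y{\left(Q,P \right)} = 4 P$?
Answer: $-17784$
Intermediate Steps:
$V{\left(I,N \right)} = 7 + I + 5 N$ ($V{\left(I,N \right)} = 7 + \left(\left(I + N\right) + 4 N\right) = 7 + \left(I + 5 N\right) = 7 + I + 5 N$)
$A = 3$
$b{\left(l \right)} = 3 - \frac{l^{2}}{2}$
$\left(A + b{\left(V{\left(6,1 \right)} \right)}\right) 114 = \left(3 + \left(3 - \frac{\left(7 + 6 + 5 \cdot 1\right)^{2}}{2}\right)\right) 114 = \left(3 + \left(3 - \frac{\left(7 + 6 + 5\right)^{2}}{2}\right)\right) 114 = \left(3 + \left(3 - \frac{18^{2}}{2}\right)\right) 114 = \left(3 + \left(3 - 162\right)\right) 114 = \left(3 - 159\right) 114 = \left(-156\right) 114 = -17784$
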